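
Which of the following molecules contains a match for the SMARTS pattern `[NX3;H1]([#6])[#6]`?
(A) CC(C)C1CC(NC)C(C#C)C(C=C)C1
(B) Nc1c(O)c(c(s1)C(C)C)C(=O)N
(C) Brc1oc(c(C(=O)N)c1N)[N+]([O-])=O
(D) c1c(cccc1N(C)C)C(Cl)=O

A

[NX3;H1]([#6])[#6] describes a trivalent nitrogen with one H, bonded to two carbons (a secondary amine).
(A) contains an N-methylamino group (-NHCH3), which satisfies every atom and bond constraint.
(B) has a primary amino group (-NH2) but the nitrogen has H2 and only one carbon neighbour.
(C) has a primary amino group (-NH2) but the nitrogen has H2 and only one carbon neighbour.
(D) has a dimethylamino group (-N(CH3)2) but the nitrogen has H0, not H1.
So the answer is (A).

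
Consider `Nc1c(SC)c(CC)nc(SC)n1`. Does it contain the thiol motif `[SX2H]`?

The pattern [SX2H] describes an aliphatic sulfur with two connections, one being H — a thiol.
The closest candidate here is a methylthio ether (-SCH3), but the sulfur has H0 (bonded to two carbons), not H1. No other fragment satisfies the full query, so there is no match.

No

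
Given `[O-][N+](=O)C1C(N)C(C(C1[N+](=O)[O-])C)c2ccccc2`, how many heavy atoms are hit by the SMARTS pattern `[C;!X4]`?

The query [C;!X4] means: aliphatic carbon that does not have four total connections.
Check the 19 heavy atoms by environment: 6× C (X4) → no; 2× N (charge +1, X3) → no; 2× O (charge -1, X1) → no; 2× O (X1) → no; 6× c (aromatic, X3) → no; 1× N (X3) → no.
No environment satisfies the query, so 0 matching atoms.

0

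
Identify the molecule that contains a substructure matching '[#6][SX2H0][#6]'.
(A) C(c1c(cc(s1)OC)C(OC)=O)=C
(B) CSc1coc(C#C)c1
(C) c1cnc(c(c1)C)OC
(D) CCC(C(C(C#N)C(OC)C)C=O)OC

B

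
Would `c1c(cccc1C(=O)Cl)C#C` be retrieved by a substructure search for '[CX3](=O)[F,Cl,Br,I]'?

Yes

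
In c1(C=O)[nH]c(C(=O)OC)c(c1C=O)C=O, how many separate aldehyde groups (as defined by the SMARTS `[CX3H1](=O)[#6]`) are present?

[CX3H1](=O)[#6] is the SMARTS for an aldehyde: an sp2 carbon with one H, double-bonded to O and single-bonded to carbon.
The molecule carries 3 separate instances of an aldehyde (-CHO) meeting every constraint; each maps to a distinct set of atoms, giving 3 matches.

3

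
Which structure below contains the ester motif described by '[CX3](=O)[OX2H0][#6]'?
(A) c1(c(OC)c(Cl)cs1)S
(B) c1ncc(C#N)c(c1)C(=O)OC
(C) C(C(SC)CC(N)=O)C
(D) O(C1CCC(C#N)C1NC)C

[CX3](=O)[OX2H0][#6] describes a carbonyl carbon bonded to an oxygen that is itself bonded to carbon (no H on that O) (an ester).
(A) has a methoxy ether (-OCH3) but the ether oxygen is not adjacent to a C=O carbon.
(B) contains a methyl-ester group (-C(=O)OCH3), which satisfies every atom and bond constraint.
(C) has a primary amide (-C(=O)NH2) but the carbonyl is bonded to N, not to an O-C linkage.
(D) has a methoxy ether (-OCH3) but the ether oxygen is not adjacent to a C=O carbon.
So the answer is (B).

B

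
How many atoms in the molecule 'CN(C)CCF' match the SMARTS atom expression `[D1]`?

3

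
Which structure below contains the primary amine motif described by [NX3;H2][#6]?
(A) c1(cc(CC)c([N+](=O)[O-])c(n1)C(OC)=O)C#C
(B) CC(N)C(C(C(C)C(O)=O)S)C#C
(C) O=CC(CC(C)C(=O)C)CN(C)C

B

[NX3;H2][#6] describes a trivalent nitrogen with two H attached to carbon (a primary amine).
(A) has a nitro group (-[N+](=O)[O-]) but the nitrogen is [N+] with no H, not NX3H2.
(B) contains a primary amino group (-NH2), which satisfies every atom and bond constraint.
(C) has a dimethylamino group (-N(CH3)2) but the nitrogen has H0, not H2.
So the answer is (B).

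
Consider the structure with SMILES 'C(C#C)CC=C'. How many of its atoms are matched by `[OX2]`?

0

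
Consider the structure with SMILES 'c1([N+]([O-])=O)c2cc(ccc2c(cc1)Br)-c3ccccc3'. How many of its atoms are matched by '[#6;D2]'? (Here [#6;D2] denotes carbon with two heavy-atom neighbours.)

10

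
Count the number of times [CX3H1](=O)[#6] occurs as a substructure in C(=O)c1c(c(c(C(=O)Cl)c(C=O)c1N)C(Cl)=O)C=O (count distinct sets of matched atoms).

3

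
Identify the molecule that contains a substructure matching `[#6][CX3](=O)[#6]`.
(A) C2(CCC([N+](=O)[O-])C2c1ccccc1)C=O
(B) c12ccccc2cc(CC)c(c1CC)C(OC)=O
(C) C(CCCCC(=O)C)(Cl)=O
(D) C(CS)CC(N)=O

[#6][CX3](=O)[#6] describes a carbonyl carbon (no H) flanked by two carbons (a ketone).
(A) has an aldehyde (-CHO) but the carbonyl carbon has H1, so it is not flanked by two carbons.
(B) has a methyl-ester group (-C(=O)OCH3) but one neighbour of the carbonyl carbon is O, not C.
(C) contains an acetyl/ketone group (-C(=O)CH3), which satisfies every atom and bond constraint.
(D) has a primary amide (-C(=O)NH2) but one neighbour of the carbonyl carbon is N, not C.
So the answer is (C).

C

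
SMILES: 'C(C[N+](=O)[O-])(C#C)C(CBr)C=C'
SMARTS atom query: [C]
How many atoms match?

8

Check the 12 heavy atoms by environment: 8× C → match; 1× N (charge +1) → no; 1× O (charge -1) → no; 1× O → no; 1× Br → no.
That gives 8 matching atoms.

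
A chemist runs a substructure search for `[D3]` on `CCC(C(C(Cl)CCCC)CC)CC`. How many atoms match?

Check the 14 heavy atoms by environment: 6× C (D2) → no; 3× C (D3) → match; 4× C (D1) → no; 1× Cl (D1) → no.
That gives 3 matching atoms.

3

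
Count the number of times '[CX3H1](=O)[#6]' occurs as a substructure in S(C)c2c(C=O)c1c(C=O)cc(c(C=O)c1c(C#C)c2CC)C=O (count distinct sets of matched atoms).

[CX3H1](=O)[#6] is the SMARTS for an aldehyde: an sp2 carbon with one H, double-bonded to O and single-bonded to carbon.
The molecule carries 4 separate instances of an aldehyde (-CHO) meeting every constraint; each maps to a distinct set of atoms, giving 4 matches.

4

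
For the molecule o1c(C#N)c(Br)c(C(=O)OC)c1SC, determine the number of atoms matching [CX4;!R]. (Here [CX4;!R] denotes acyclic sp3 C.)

2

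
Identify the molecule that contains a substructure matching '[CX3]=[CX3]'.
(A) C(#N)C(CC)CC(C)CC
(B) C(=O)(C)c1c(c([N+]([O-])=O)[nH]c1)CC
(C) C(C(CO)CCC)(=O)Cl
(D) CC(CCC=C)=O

[CX3]=[CX3] describes a non-aromatic C=C double bond between two sp2 carbons (an alkene).
(A) has an ethyl group (-CH2CH3) but its C-C bond is a single bond between CX4 carbons, not CX3=CX3.
(B) has an ethyl group (-CH2CH3) but its C-C bond is a single bond between CX4 carbons, not CX3=CX3.
(C) has an ethyl group (-CH2CH3) but its C-C bond is a single bond between CX4 carbons, not CX3=CX3.
(D) contains a vinyl group (-CH=CH2), which satisfies every atom and bond constraint.
So the answer is (D).

D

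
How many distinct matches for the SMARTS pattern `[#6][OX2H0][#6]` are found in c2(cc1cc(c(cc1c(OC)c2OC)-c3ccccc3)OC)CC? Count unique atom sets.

3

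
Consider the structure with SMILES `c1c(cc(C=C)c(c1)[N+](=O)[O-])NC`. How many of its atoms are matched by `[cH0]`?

The query [cH0] means: aromatic carbon with no attached hydrogen (substituted or ring-fusion).
Check the 13 heavy atoms by environment: 3× c (aromatic, H0) → match; 3× c (aromatic, H1) → no; 1× N (charge +1, H0) → no; 1× O (charge -1, H0) → no; 1× O (H0) → no; 1× N (H1) → no; 1× C (H3) → no; 1× C (H1) → no; 1× C (H2) → no.
That gives 3 matching atoms.

3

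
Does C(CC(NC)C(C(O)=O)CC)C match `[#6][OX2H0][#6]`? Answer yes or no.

No

The pattern [#6][OX2H0][#6] describes an aliphatic oxygen bridging two carbons with no H on the oxygen — an ether.
The closest candidate here is a carboxylic acid group (-C(=O)OH), but the -OH oxygen has H1; the =O is OX1, not OX2. No other fragment satisfies the full query, so there is no match.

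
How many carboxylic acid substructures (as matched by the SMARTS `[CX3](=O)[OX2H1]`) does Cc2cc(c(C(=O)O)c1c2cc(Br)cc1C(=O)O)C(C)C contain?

2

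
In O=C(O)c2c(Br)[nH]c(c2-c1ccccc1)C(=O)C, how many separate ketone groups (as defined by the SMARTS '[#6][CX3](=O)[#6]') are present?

[#6][CX3](=O)[#6] is the SMARTS for a ketone: a carbonyl carbon (no H) flanked by two carbons.
Exactly one fragment in the molecule meets all constraints, giving 1 match.

1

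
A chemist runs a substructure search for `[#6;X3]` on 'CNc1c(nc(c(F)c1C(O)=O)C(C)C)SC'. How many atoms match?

Check the 17 heavy atoms by environment: 1× n (aromatic, X2) → no; 5× c (aromatic, X3) → match; 5× C (X4) → no; 1× S (X2) → no; 1× F (X1) → no; 1× N (X3) → no; 1× C (X3) → match; 1× O (X1) → no; 1× O (X2) → no.
Summing the matching environments: 5 + 1 = 6 matching atoms.

6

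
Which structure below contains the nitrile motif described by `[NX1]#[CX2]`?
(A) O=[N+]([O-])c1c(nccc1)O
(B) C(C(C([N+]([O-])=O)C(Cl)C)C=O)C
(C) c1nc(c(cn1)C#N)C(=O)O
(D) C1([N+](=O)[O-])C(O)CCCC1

C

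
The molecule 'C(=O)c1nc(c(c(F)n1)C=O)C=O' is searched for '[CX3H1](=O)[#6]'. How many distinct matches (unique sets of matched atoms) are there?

3

[CX3H1](=O)[#6] is the SMARTS for an aldehyde: an sp2 carbon with one H, double-bonded to O and single-bonded to carbon.
The molecule carries 3 separate instances of an aldehyde (-CHO) meeting every constraint; each maps to a distinct set of atoms, giving 3 matches.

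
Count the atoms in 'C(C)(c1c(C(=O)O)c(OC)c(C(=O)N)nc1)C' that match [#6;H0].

6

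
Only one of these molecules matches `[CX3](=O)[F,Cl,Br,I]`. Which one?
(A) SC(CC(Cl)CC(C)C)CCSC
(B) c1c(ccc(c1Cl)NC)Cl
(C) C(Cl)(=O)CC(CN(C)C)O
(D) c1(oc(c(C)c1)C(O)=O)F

C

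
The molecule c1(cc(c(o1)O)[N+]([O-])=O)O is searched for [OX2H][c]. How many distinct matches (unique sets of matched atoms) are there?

[OX2H][c] is the SMARTS for a phenol: a hydroxyl oxygen attached to an aromatic carbon.
The molecule carries 2 separate instances of a hydroxyl group (-OH) meeting every constraint; each maps to a distinct set of atoms, giving 2 matches.

2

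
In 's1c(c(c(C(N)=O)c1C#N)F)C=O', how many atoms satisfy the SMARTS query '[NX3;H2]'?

The query [NX3;H2] means: aliphatic N with 3 total connections, two of them H — an -NH2 nitrogen (amine or amide).
Check the 13 heavy atoms by environment: 1× s (aromatic, H0, X2) → no; 4× c (aromatic, H0, X3) → no; 1× C (H0, X3) → no; 2× O (H0, X1) → no; 1× N (H2, X3) → match; 1× C (H1, X3) → no; 1× F (H0, X1) → no; 1× C (H0, X2) → no; 1× N (H0, X1) → no.
That gives 1 matching atom.

1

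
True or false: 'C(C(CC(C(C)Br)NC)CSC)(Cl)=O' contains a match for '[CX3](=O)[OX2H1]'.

False

The pattern [CX3](=O)[OX2H1] describes an sp2 carbon double-bonded to O and single-bonded to an -OH oxygen — a carboxylic acid.
The closest candidate here is an acyl chloride (-C(=O)Cl), but the carbonyl is bonded to Cl, not to an -OH oxygen. No other fragment satisfies the full query, so there is no match.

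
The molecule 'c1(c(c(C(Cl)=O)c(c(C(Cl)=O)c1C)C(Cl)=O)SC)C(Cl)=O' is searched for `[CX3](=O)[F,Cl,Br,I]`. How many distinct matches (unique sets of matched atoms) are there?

[CX3](=O)[F,Cl,Br,I] is the SMARTS for an acyl halide: a carbonyl carbon bonded to a halogen.
The molecule carries 4 separate instances of an acyl chloride (-C(=O)Cl) meeting every constraint; each maps to a distinct set of atoms, giving 4 matches.

4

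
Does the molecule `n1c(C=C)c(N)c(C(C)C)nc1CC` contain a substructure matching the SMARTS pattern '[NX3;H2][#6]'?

Yes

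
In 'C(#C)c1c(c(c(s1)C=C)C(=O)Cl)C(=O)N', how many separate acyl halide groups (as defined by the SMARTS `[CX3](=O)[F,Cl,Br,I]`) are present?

1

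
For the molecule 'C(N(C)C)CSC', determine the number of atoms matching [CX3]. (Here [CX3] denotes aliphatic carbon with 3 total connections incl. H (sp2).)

The query [CX3] means: C with X3: aliphatic carbon with exactly 3 total connections.
Check the 7 heavy atoms by environment: 5× C (X4) → no; 1× N (X3) → no; 1× S (X2) → no.
No environment satisfies the query, so 0 matching atoms.

0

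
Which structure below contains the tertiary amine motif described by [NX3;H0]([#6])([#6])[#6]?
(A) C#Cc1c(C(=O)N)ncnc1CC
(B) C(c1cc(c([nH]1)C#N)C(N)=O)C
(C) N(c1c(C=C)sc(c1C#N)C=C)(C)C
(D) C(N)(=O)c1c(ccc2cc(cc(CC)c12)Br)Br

C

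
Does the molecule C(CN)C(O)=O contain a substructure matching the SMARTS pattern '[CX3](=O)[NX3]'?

No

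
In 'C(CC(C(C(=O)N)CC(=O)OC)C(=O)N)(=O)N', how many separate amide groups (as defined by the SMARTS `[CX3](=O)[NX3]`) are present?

3

[CX3](=O)[NX3] is the SMARTS for an amide: a carbonyl carbon bonded to a trivalent nitrogen.
The molecule carries 3 separate instances of a primary amide (-C(=O)NH2) meeting every constraint; each maps to a distinct set of atoms, giving 3 matches.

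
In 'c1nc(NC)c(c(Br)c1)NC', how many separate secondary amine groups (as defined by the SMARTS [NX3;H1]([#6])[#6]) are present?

2

[NX3;H1]([#6])[#6] is the SMARTS for a secondary amine: a trivalent nitrogen with one H, bonded to two carbons.
The molecule carries 2 separate instances of an N-methylamino group (-NHCH3) meeting every constraint; each maps to a distinct set of atoms, giving 2 matches.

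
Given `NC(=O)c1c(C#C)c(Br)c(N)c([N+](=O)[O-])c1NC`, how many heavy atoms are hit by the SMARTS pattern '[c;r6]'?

6

Check the 18 heavy atoms by environment: 6× c (aromatic, in 6-ring) → match; 1× N (charge +1, acyclic) → no; 1× O (charge -1, acyclic) → no; 2× O (acyclic) → no; 4× C (acyclic) → no; 3× N (acyclic) → no; 1× Br (acyclic) → no.
That gives 6 matching atoms.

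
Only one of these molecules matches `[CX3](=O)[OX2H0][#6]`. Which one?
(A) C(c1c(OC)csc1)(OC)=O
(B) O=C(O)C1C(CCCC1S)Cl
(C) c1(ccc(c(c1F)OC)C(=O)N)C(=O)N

A

[CX3](=O)[OX2H0][#6] describes a carbonyl carbon bonded to an oxygen that is itself bonded to carbon (no H on that O) (an ester).
(A) contains a methyl-ester group (-C(=O)OCH3), which satisfies every atom and bond constraint.
(B) has a carboxylic acid group (-C(=O)OH) but the singly-bonded O carries H (OX2H1, not H0).
(C) has a primary amide (-C(=O)NH2) but the carbonyl is bonded to N, not to an O-C linkage.
So the answer is (A).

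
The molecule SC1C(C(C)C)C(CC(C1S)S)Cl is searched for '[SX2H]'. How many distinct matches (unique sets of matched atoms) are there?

3

[SX2H] is the SMARTS for a thiol: an aliphatic sulfur with two connections, one being H.
The molecule carries 3 separate instances of a thiol (-SH) meeting every constraint; each maps to a distinct set of atoms, giving 3 matches.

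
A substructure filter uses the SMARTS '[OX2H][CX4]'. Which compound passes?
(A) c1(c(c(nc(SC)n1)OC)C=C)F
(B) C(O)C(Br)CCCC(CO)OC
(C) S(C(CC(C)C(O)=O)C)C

B

[OX2H][CX4] describes a hydroxyl oxygen bound to an sp3 (X4) carbon (an aliphatic alcohol).
(A) has a methoxy ether (-OCH3) but the oxygen has H0 (ether), not H1.
(B) contains a hydroxyl group (-OH), which satisfies every atom and bond constraint.
(C) has a carboxylic acid group (-C(=O)OH) but the -OH is on a CX3 carbonyl carbon, not a CX4 carbon.
So the answer is (B).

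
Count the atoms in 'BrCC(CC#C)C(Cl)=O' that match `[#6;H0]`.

2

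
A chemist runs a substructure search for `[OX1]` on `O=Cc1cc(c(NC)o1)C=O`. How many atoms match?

2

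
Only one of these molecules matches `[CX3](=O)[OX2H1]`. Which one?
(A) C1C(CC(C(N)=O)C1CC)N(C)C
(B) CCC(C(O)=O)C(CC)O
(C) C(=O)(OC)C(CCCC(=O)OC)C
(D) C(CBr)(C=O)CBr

B

[CX3](=O)[OX2H1] describes an sp2 carbon double-bonded to O and single-bonded to an -OH oxygen (a carboxylic acid).
(A) has a primary amide (-C(=O)NH2) but the carbonyl is bonded to N, not to an -OH oxygen.
(B) contains a carboxylic acid group (-C(=O)OH), which satisfies every atom and bond constraint.
(C) has a methyl-ester group (-C(=O)OCH3) but the singly-bonded O has no H (OX2H0, not OX2H1).
(D) has an aldehyde (-CHO) but there is no singly-bonded oxygen on the carbonyl carbon.
So the answer is (B).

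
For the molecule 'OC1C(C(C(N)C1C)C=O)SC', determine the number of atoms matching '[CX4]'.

7

Check the 12 heavy atoms by environment: 7× C (X4) → match; 1× O (X2) → no; 1× C (X3) → no; 1× O (X1) → no; 1× N (X3) → no; 1× S (X2) → no.
That gives 7 matching atoms.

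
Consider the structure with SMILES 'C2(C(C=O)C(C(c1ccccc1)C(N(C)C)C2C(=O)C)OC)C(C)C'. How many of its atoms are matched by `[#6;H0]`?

2

The query [#6;H0] means: any carbon with no attached hydrogen.
Check the 25 heavy atoms by environment: 8× C (H1) → no; 1× c (aromatic, H0) → match; 5× c (aromatic, H1) → no; 3× O (H0) → no; 1× C (H0) → match; 6× C (H3) → no; 1× N (H0) → no.
Summing the matching environments: 1 + 1 = 2 matching atoms.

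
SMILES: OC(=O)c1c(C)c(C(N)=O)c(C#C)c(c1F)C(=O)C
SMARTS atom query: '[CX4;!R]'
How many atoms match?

The query [CX4;!R] means: aliphatic carbon with four total connections, not in a ring.
Check the 19 heavy atoms by environment: 6× c (aromatic, X3, in 6-ring) → no; 2× C (X2, acyclic) → no; 2× C (X4, acyclic) → match; 3× C (X3, acyclic) → no; 3× O (X1, acyclic) → no; 1× O (X2, acyclic) → no; 1× F (X1, acyclic) → no; 1× N (X3, acyclic) → no.
That gives 2 matching atoms.

2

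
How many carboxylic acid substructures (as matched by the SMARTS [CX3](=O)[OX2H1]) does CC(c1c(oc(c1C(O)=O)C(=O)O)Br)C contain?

2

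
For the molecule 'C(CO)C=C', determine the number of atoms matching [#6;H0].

The query [#6;H0] means: any carbon with no attached hydrogen.
Check the 5 heavy atoms by environment: 3× C (H2) → no; 1× C (H1) → no; 1× O (H1) → no.
No environment satisfies the query, so 0 matching atoms.

0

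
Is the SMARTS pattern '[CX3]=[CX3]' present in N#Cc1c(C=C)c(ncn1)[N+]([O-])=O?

Yes

The pattern [CX3]=[CX3] describes a non-aromatic C=C double bond between two sp2 carbons — an alkene.
The molecule carries a vinyl group (-CH=CH2), whose atoms satisfy every constraint of the query, so the pattern matches.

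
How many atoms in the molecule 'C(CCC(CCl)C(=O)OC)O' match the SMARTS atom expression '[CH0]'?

The query [CH0] means: aliphatic carbon with no attached hydrogen.
Check the 11 heavy atoms by environment: 4× C (H2) → no; 1× C (H1) → no; 1× C (H0) → match; 2× O (H0) → no; 1× C (H3) → no; 1× Cl (H0) → no; 1× O (H1) → no.
That gives 1 matching atom.

1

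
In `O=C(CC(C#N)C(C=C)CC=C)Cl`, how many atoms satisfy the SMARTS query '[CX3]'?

5

The query [CX3] means: C with X3: aliphatic carbon with exactly 3 total connections.
Check the 13 heavy atoms by environment: 4× C (X4) → no; 5× C (X3) → match; 1× O (X1) → no; 1× Cl (X1) → no; 1× C (X2) → no; 1× N (X1) → no.
That gives 5 matching atoms.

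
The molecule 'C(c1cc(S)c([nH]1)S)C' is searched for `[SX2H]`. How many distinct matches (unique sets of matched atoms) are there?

2

[SX2H] is the SMARTS for a thiol: an aliphatic sulfur with two connections, one being H.
The molecule carries 2 separate instances of a thiol (-SH) meeting every constraint; each maps to a distinct set of atoms, giving 2 matches.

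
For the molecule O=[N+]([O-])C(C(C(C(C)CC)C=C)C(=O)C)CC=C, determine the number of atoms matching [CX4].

The query [CX4] means: C with X4: aliphatic carbon with exactly 4 total connections (bonds + H).
Check the 18 heavy atoms by environment: 9× C (X4) → match; 5× C (X3) → no; 2× O (X1) → no; 1× N (charge +1, X3) → no; 1× O (charge -1, X1) → no.
That gives 9 matching atoms.

9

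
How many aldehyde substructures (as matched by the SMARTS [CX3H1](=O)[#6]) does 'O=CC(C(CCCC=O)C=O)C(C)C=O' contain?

[CX3H1](=O)[#6] is the SMARTS for an aldehyde: an sp2 carbon with one H, double-bonded to O and single-bonded to carbon.
The molecule carries 4 separate instances of an aldehyde (-CHO) meeting every constraint; each maps to a distinct set of atoms, giving 4 matches.

4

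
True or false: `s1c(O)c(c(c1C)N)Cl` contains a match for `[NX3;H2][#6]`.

The pattern [NX3;H2][#6] describes a trivalent nitrogen with two H attached to carbon — a primary amine.
The molecule carries a primary amino group (-NH2), whose atoms satisfy every constraint of the query, so the pattern matches.

True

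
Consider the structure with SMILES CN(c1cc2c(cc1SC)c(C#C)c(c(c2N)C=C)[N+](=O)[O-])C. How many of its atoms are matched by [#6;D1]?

The query [#6;D1] means: carbon bonded to exactly one heavy atom.
Check the 23 heavy atoms by environment: 8× c (aromatic, D3) → no; 2× c (aromatic, D2) → no; 2× C (D2) → no; 5× C (D1) → match; 1× N (charge +1, D3) → no; 1× O (charge -1, D1) → no; 1× O (D1) → no; 1× N (D3) → no; 1× S (D2) → no; 1× N (D1) → no.
That gives 5 matching atoms.

5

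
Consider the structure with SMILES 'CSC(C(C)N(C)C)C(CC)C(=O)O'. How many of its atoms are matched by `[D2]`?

Check the 14 heavy atoms by environment: 5× C (D1) → no; 1× C (D2) → match; 4× C (D3) → no; 1× N (D3) → no; 1× S (D2) → match; 2× O (D1) → no.
Summing the matching environments: 1 + 1 = 2 matching atoms.

2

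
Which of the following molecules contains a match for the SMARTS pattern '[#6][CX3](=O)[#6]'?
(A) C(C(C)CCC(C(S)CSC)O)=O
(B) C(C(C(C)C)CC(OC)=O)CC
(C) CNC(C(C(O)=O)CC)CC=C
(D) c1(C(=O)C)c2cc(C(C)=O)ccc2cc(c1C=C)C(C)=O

D

[#6][CX3](=O)[#6] describes a carbonyl carbon (no H) flanked by two carbons (a ketone).
(A) has an aldehyde (-CHO) but the carbonyl carbon has H1, so it is not flanked by two carbons.
(B) has a methyl-ester group (-C(=O)OCH3) but one neighbour of the carbonyl carbon is O, not C.
(C) has a carboxylic acid group (-C(=O)OH) but one neighbour of the carbonyl carbon is O, not C.
(D) contains an acetyl/ketone group (-C(=O)CH3), which satisfies every atom and bond constraint.
So the answer is (D).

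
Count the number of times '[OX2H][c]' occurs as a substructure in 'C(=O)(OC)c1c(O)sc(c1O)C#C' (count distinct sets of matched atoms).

[OX2H][c] is the SMARTS for a phenol: a hydroxyl oxygen attached to an aromatic carbon.
The molecule carries 2 separate instances of a hydroxyl group (-OH) meeting every constraint; each maps to a distinct set of atoms, giving 2 matches.

2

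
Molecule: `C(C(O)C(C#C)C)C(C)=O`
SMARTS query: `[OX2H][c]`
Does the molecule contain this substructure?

No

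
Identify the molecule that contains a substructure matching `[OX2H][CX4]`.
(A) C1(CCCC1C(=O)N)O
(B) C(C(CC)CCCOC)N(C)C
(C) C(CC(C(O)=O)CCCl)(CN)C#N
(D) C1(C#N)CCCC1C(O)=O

A

[OX2H][CX4] describes a hydroxyl oxygen bound to an sp3 (X4) carbon (an aliphatic alcohol).
(A) contains a hydroxyl group (-OH), which satisfies every atom and bond constraint.
(B) has a methoxy ether (-OCH3) but the oxygen has H0 (ether), not H1.
(C) has a carboxylic acid group (-C(=O)OH) but the -OH is on a CX3 carbonyl carbon, not a CX4 carbon.
(D) has a carboxylic acid group (-C(=O)OH) but the -OH is on a CX3 carbonyl carbon, not a CX4 carbon.
So the answer is (A).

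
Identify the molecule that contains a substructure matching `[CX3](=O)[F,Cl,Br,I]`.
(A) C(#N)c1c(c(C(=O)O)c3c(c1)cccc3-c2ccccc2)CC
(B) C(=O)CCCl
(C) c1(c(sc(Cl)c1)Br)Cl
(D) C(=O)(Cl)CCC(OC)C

[CX3](=O)[F,Cl,Br,I] describes a carbonyl carbon bonded to a halogen (an acyl halide).
(A) has a carboxylic acid group (-C(=O)OH) but the carbonyl is bonded to -OH, not to a halogen.
(B) has a chloro substituent but the Cl is not on a carbonyl carbon.
(C) has a chloro substituent but the Cl is not on a carbonyl carbon.
(D) contains an acyl chloride (-C(=O)Cl), which satisfies every atom and bond constraint.
So the answer is (D).

D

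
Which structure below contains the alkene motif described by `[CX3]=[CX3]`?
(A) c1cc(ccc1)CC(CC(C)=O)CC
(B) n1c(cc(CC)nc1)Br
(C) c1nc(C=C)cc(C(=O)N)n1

C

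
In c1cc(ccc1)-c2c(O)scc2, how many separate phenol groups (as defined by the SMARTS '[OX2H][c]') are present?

1

[OX2H][c] is the SMARTS for a phenol: a hydroxyl oxygen attached to an aromatic carbon.
Exactly one fragment in the molecule meets all constraints, giving 1 match.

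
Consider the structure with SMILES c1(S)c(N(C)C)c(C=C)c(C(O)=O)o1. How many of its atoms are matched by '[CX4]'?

2

The query [CX4] means: C with X4: aliphatic carbon with exactly 4 total connections (bonds + H).
Check the 14 heavy atoms by environment: 1× o (aromatic, X2) → no; 4× c (aromatic, X3) → no; 1× N (X3) → no; 2× C (X4) → match; 3× C (X3) → no; 1× O (X1) → no; 1× O (X2) → no; 1× S (X2) → no.
That gives 2 matching atoms.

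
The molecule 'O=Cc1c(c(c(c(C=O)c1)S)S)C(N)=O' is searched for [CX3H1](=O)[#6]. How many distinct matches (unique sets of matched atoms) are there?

2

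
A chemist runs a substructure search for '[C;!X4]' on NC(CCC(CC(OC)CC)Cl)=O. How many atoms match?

1

The query [C;!X4] means: aliphatic carbon that does not have four total connections.
Check the 13 heavy atoms by environment: 8× C (X4) → no; 1× O (X2) → no; 1× C (X3) → match; 1× O (X1) → no; 1× N (X3) → no; 1× Cl (X1) → no.
That gives 1 matching atom.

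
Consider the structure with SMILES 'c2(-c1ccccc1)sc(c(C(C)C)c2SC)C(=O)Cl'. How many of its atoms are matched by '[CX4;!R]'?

4

Check the 19 heavy atoms by environment: 1× s (aromatic, X2, in 5-ring) → no; 4× c (aromatic, X3, in 5-ring) → no; 6× c (aromatic, X3, in 6-ring) → no; 1× C (X3, acyclic) → no; 1× O (X1, acyclic) → no; 1× Cl (X1, acyclic) → no; 4× C (X4, acyclic) → match; 1× S (X2, acyclic) → no.
That gives 4 matching atoms.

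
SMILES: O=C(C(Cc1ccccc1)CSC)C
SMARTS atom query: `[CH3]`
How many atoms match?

2

Check the 14 heavy atoms by environment: 2× C (H2) → no; 1× C (H1) → no; 1× c (aromatic, H0) → no; 5× c (aromatic, H1) → no; 1× S (H0) → no; 2× C (H3) → match; 1× C (H0) → no; 1× O (H0) → no.
That gives 2 matching atoms.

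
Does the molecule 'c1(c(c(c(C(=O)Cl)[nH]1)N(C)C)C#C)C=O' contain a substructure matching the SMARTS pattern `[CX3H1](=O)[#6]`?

Yes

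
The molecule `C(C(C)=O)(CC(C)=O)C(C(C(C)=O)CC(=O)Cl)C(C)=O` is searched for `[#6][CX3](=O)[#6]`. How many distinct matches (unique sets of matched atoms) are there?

4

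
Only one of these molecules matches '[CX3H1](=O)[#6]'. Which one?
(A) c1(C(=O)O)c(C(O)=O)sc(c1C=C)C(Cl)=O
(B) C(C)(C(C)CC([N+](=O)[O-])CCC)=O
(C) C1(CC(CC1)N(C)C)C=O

[CX3H1](=O)[#6] describes an sp2 carbon with one H, double-bonded to O and single-bonded to carbon (an aldehyde).
(A) has a carboxylic acid group (-C(=O)OH) but the carbonyl carbon has H0 and is bonded to O, not H1.
(B) has an acetyl/ketone group (-C(=O)CH3) but the carbonyl carbon has H0 (two carbon neighbours), not H1.
(C) contains an aldehyde (-CHO), which satisfies every atom and bond constraint.
So the answer is (C).

C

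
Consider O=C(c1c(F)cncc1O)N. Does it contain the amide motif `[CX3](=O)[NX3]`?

Yes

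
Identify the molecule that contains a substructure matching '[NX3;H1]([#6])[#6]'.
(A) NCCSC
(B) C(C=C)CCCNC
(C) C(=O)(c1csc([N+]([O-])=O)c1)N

[NX3;H1]([#6])[#6] describes a trivalent nitrogen with one H, bonded to two carbons (a secondary amine).
(A) has a primary amino group (-NH2) but the nitrogen has H2 and only one carbon neighbour.
(B) contains an N-methylamino group (-NHCH3), which satisfies every atom and bond constraint.
(C) has a primary amide (-C(=O)NH2) but the -C(=O)NH2 nitrogen has H2, not H1.
So the answer is (B).

B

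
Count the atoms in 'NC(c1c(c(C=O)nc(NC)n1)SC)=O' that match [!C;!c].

7

Check the 15 heavy atoms by environment: 2× n (aromatic) → match; 4× c (aromatic) → no; 4× C → no; 2× O → match; 1× S → match; 2× N → match.
Summing the matching environments: 2 + 2 + 1 + 2 = 7 matching atoms.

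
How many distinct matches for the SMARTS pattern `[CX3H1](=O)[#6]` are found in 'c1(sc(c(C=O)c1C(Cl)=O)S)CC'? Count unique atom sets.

1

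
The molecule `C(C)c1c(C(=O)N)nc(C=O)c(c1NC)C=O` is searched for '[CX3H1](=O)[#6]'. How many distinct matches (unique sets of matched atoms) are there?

[CX3H1](=O)[#6] is the SMARTS for an aldehyde: an sp2 carbon with one H, double-bonded to O and single-bonded to carbon.
The molecule carries 2 separate instances of an aldehyde (-CHO) meeting every constraint; each maps to a distinct set of atoms, giving 2 matches.

2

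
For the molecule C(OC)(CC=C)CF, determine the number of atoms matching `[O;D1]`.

0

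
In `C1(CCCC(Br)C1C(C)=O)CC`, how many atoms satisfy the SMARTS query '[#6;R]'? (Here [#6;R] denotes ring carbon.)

The query [#6;R] means: carbon that is part of a ring.
Check the 12 heavy atoms by environment: 6× C (in 6-ring) → match; 4× C (acyclic) → no; 1× O (acyclic) → no; 1× Br (acyclic) → no.
That gives 6 matching atoms.

6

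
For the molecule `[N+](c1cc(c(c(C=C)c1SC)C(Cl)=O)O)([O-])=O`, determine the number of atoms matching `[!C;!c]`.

Check the 17 heavy atoms by environment: 6× c (aromatic) → no; 4× C → no; 1× S → match; 3× O → match; 1× Cl → match; 1× N (charge +1) → match; 1× O (charge -1) → match.
Summing the matching environments: 1 + 3 + 1 + 1 + 1 = 7 matching atoms.

7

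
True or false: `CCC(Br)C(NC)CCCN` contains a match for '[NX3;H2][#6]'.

True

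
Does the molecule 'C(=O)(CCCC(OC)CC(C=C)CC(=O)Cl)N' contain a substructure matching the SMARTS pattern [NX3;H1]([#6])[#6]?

The pattern [NX3;H1]([#6])[#6] describes a trivalent nitrogen with one H, bonded to two carbons — a secondary amine.
The closest candidate here is a primary amide (-C(=O)NH2), but the -C(=O)NH2 nitrogen has H2, not H1. No other fragment satisfies the full query, so there is no match.

No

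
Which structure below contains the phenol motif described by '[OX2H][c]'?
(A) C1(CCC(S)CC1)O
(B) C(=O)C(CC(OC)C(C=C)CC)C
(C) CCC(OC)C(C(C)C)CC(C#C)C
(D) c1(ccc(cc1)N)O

[OX2H][c] describes a hydroxyl oxygen attached to an aromatic carbon (a phenol).
(A) has a hydroxyl group (-OH) but the -OH is on an aliphatic carbon, not an aromatic c.
(B) has a methoxy ether (-OCH3) but the oxygen has H0, not H1.
(C) has a methoxy ether (-OCH3) but the oxygen has H0, not H1.
(D) contains a hydroxyl group (-OH), which satisfies every atom and bond constraint.
So the answer is (D).

D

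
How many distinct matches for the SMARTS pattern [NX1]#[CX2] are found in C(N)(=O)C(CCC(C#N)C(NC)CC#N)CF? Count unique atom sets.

2

[NX1]#[CX2] is the SMARTS for a nitrile: a nitrogen triple-bonded to a two-connected carbon.
The molecule carries 2 separate instances of a nitrile (-C#N) meeting every constraint; each maps to a distinct set of atoms, giving 2 matches.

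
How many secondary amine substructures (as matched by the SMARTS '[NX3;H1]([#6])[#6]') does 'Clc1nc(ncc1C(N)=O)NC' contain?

1

[NX3;H1]([#6])[#6] is the SMARTS for a secondary amine: a trivalent nitrogen with one H, bonded to two carbons.
Exactly one fragment in the molecule meets all constraints, giving 1 match.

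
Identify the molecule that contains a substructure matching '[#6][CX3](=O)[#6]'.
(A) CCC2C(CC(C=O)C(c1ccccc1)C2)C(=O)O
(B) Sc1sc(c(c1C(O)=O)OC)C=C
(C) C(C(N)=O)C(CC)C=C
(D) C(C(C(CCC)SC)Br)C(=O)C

D

[#6][CX3](=O)[#6] describes a carbonyl carbon (no H) flanked by two carbons (a ketone).
(A) has an aldehyde (-CHO) but the carbonyl carbon has H1, so it is not flanked by two carbons.
(B) has a carboxylic acid group (-C(=O)OH) but one neighbour of the carbonyl carbon is O, not C.
(C) has a primary amide (-C(=O)NH2) but one neighbour of the carbonyl carbon is N, not C.
(D) contains an acetyl/ketone group (-C(=O)CH3), which satisfies every atom and bond constraint.
So the answer is (D).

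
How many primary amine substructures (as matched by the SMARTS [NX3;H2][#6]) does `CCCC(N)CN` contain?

[NX3;H2][#6] is the SMARTS for a primary amine: a trivalent nitrogen with two H attached to carbon.
The molecule carries 2 separate instances of a primary amino group (-NH2) meeting every constraint; each maps to a distinct set of atoms, giving 2 matches.

2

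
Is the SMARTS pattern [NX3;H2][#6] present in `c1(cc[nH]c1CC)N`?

Yes

The pattern [NX3;H2][#6] describes a trivalent nitrogen with two H attached to carbon — a primary amine.
The molecule carries a primary amino group (-NH2), whose atoms satisfy every constraint of the query, so the pattern matches.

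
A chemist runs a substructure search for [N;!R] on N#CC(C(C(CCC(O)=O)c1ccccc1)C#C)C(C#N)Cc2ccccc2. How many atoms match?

The query [N;!R] means: aliphatic nitrogen not in a ring.
Check the 28 heavy atoms by environment: 12× C (acyclic) → no; 12× c (aromatic, in 6-ring) → no; 2× O (acyclic) → no; 2× N (acyclic) → match.
That gives 2 matching atoms.

2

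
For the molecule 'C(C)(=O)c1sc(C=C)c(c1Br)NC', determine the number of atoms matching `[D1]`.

5

The query [D1] means: atom with exactly one heavy-atom neighbour (degree 1).
Check the 13 heavy atoms by environment: 1× s (aromatic, D2) → no; 4× c (aromatic, D3) → no; 1× C (D3) → no; 1× O (D1) → match; 3× C (D1) → match; 1× Br (D1) → match; 1× C (D2) → no; 1× N (D2) → no.
Summing the matching environments: 1 + 3 + 1 = 5 matching atoms.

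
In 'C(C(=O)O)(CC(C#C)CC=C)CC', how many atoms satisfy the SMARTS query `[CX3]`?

3

Check the 13 heavy atoms by environment: 6× C (X4) → no; 3× C (X3) → match; 2× C (X2) → no; 1× O (X1) → no; 1× O (X2) → no.
That gives 3 matching atoms.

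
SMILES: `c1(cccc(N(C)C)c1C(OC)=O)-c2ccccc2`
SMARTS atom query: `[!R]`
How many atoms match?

The query [!R] means: !R matches any atom not in a ring.
Check the 19 heavy atoms by environment: 12× c (aromatic, in 6-ring) → no; 4× C (acyclic) → match; 2× O (acyclic) → match; 1× N (acyclic) → match.
Summing the matching environments: 4 + 2 + 1 = 7 matching atoms.

7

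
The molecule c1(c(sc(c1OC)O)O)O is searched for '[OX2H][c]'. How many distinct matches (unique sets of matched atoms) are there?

[OX2H][c] is the SMARTS for a phenol: a hydroxyl oxygen attached to an aromatic carbon.
The molecule carries 3 separate instances of a hydroxyl group (-OH) meeting every constraint; each maps to a distinct set of atoms, giving 3 matches.

3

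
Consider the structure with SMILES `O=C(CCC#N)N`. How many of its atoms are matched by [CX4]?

2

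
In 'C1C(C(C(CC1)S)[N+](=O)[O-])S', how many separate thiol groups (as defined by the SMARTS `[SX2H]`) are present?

2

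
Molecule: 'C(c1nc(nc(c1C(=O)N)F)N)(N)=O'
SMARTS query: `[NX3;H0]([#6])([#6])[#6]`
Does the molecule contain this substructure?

The pattern [NX3;H0]([#6])([#6])[#6] describes a trivalent nitrogen with no H, bonded to three carbons — a tertiary amine.
The closest candidate here is a primary amide (-C(=O)NH2), but the amide nitrogen has H2 and only one carbon neighbour. No other fragment satisfies the full query, so there is no match.

No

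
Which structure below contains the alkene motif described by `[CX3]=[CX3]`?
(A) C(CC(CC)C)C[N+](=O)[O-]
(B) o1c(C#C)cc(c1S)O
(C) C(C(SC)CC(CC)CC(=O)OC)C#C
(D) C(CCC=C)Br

D

[CX3]=[CX3] describes a non-aromatic C=C double bond between two sp2 carbons (an alkene).
(A) has an ethyl group (-CH2CH3) but its C-C bond is a single bond between CX4 carbons, not CX3=CX3.
(B) has an ethynyl group (-C#CH) but the C-C bond is a triple bond, not a double bond.
(C) has an ethynyl group (-C#CH) but the C-C bond is a triple bond, not a double bond.
(D) contains a vinyl group (-CH=CH2), which satisfies every atom and bond constraint.
So the answer is (D).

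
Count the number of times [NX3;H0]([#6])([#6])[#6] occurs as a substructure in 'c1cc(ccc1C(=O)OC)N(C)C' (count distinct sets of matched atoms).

1

[NX3;H0]([#6])([#6])[#6] is the SMARTS for a tertiary amine: a trivalent nitrogen with no H, bonded to three carbons.
Exactly one fragment in the molecule meets all constraints, giving 1 match.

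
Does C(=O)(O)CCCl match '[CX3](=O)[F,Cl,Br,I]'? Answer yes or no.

The pattern [CX3](=O)[F,Cl,Br,I] describes a carbonyl carbon bonded to a halogen — an acyl halide.
The closest candidate here is a carboxylic acid group (-C(=O)OH), but the carbonyl is bonded to -OH, not to a halogen. No other fragment satisfies the full query, so there is no match.

No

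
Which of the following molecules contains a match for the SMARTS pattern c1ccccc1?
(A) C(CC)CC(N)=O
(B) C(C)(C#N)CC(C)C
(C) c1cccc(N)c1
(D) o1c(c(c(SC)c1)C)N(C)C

c1ccccc1 describes six aromatic carbons in a ring (a benzene ring).
(A) has a methyl group (-CH3) but no six-membered all-carbon aromatic ring is present.
(B) has a methyl group (-CH3) but no six-membered all-carbon aromatic ring is present.
(C) contains the required atom environment, so the pattern matches.
(D) has a methyl group (-CH3) but no six-membered all-carbon aromatic ring is present.
So the answer is (C).

C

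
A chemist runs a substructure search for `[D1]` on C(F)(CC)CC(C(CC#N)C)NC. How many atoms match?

5

The query [D1] means: atom with exactly one heavy-atom neighbour (degree 1).
Check the 13 heavy atoms by environment: 4× C (D2) → no; 3× C (D3) → no; 3× C (D1) → match; 1× N (D1) → match; 1× N (D2) → no; 1× F (D1) → match.
Summing the matching environments: 3 + 1 + 1 = 5 matching atoms.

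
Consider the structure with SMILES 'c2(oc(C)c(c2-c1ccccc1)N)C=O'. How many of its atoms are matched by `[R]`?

Check the 15 heavy atoms by environment: 1× o (aromatic, in 5-ring) → match; 4× c (aromatic, in 5-ring) → match; 6× c (aromatic, in 6-ring) → match; 2× C (acyclic) → no; 1× O (acyclic) → no; 1× N (acyclic) → no.
Summing the matching environments: 1 + 4 + 6 = 11 matching atoms.

11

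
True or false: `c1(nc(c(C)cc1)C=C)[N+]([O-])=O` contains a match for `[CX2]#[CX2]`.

The pattern [CX2]#[CX2] describes a carbon-carbon triple bond — an alkyne.
The closest candidate here is a vinyl group (-CH=CH2), but the C=C is a double bond; both carbons are CX3, not CX2. No other fragment satisfies the full query, so there is no match.

False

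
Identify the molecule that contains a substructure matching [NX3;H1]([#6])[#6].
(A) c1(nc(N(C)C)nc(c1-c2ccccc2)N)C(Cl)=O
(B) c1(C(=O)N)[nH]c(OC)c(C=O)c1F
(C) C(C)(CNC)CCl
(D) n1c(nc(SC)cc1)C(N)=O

C

[NX3;H1]([#6])[#6] describes a trivalent nitrogen with one H, bonded to two carbons (a secondary amine).
(A) has a primary amino group (-NH2) but the nitrogen has H2 and only one carbon neighbour.
(B) has a primary amide (-C(=O)NH2) but the -C(=O)NH2 nitrogen has H2, not H1.
(C) contains an N-methylamino group (-NHCH3), which satisfies every atom and bond constraint.
(D) has a primary amide (-C(=O)NH2) but the -C(=O)NH2 nitrogen has H2, not H1.
So the answer is (C).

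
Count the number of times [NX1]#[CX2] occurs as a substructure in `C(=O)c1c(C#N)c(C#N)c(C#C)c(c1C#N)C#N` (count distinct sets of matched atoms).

4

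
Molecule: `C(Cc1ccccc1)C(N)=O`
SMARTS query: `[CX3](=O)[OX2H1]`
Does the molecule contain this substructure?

No

The pattern [CX3](=O)[OX2H1] describes an sp2 carbon double-bonded to O and single-bonded to an -OH oxygen — a carboxylic acid.
The closest candidate here is a primary amide (-C(=O)NH2), but the carbonyl is bonded to N, not to an -OH oxygen. No other fragment satisfies the full query, so there is no match.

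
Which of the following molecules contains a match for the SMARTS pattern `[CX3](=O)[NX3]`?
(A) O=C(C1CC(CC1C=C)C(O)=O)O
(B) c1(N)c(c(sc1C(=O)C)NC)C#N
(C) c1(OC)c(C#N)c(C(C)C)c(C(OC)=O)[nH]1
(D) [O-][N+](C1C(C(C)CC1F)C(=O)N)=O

[CX3](=O)[NX3] describes a carbonyl carbon bonded to a trivalent nitrogen (an amide).
(A) has a carboxylic acid group (-C(=O)OH) but the carbonyl is bonded to O, not to an NX3 nitrogen.
(B) has a nitrile (-C#N) but the nitrile N is NX1 (triple-bonded), not NX3.
(C) has a nitrile (-C#N) but the nitrile N is NX1 (triple-bonded), not NX3.
(D) contains a primary amide (-C(=O)NH2), which satisfies every atom and bond constraint.
So the answer is (D).

D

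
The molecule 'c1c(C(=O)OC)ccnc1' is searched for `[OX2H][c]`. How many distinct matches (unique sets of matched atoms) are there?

[OX2H][c] is the SMARTS for a phenol: a hydroxyl oxygen attached to an aromatic carbon.
No fragment in the molecule satisfies every constraint, giving 0 matches.

0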